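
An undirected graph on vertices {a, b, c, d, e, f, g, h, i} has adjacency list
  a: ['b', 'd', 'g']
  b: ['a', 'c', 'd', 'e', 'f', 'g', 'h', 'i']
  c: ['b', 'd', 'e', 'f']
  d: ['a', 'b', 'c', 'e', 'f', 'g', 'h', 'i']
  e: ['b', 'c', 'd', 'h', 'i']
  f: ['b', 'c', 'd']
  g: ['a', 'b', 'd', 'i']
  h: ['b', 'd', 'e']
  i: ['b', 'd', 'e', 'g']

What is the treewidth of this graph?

A width-3 tree decomposition is:
Bags: B1 = {b, d, e, h}  B2 = {b, c, d, e}  B3 = {b, d, e, i}  B4 = {b, d, g, i}  B5 = {b, c, d, f}  B6 = {a, b, d, g}
Tree: B1–B2, B2–B3, B3–B4, B2–B5, B4–B6
Every bag has size at most 4, so the width is 4 − 1 = 3 and tw(G) ≤ 3. For the lower bound, the 4 vertices {a, b, d, g} are pairwise adjacent, and any tree decomposition puts a clique entirely inside one bag — forcing width ≥ 3. Hence tw(G) = 3 exactly.

3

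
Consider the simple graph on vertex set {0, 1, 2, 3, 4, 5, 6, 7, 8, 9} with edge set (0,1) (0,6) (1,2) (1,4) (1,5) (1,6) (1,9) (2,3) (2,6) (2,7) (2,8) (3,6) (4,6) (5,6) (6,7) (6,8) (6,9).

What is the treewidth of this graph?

A width-2 tree decomposition is:
Bags: B1 = {2, 6, 7}  B2 = {1, 2, 6}  B3 = {1, 6, 9}  B4 = {1, 4, 6}  B5 = {2, 3, 6}  B6 = {0, 1, 6}  B7 = {2, 6, 8}  B8 = {1, 5, 6}
Tree: B1–B2, B2–B3, B2–B4, B1–B5, B2–B6, B2–B7, B6–B8
The largest bag has 3 vertices, giving width 2; this decomposition certifies tw(G) ≤ 2. Conversely, {2, 6, 8} is a clique of size 3, and the vertices of any clique must share a bag in every tree decomposition; so some bag has ≥ 3 vertices and tw(G) ≥ 2. The upper and lower bounds meet at 2, so that is the treewidth.

2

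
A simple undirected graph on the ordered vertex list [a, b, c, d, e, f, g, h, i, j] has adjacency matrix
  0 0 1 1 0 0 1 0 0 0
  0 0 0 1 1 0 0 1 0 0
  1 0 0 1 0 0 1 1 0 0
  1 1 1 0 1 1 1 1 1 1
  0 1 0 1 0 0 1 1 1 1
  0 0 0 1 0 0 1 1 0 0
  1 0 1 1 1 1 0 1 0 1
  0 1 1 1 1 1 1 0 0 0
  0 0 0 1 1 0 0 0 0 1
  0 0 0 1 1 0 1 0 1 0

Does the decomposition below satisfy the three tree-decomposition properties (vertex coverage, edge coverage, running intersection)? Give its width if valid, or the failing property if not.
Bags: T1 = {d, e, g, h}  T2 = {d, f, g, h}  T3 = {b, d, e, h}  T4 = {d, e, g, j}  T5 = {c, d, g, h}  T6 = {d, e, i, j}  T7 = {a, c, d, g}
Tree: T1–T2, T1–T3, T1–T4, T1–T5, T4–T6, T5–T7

Every vertex of G appears in some bag (union = {a, b, c, d, e, f, g, h, i, j}); every edge is covered by a bag; and for each vertex v the set of bags containing v is connected in the bag tree. The decomposition is therefore valid. The largest bag has 4 vertices, so the width is 3.

Yes; width 3.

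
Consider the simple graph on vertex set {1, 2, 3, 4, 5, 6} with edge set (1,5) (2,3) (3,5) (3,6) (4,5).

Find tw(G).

A width-1 tree decomposition is:
Bags: B1 = {4, 5}  B2 = {3, 5}  B3 = {3, 6}  B4 = {2, 3}  B5 = {1, 5}
Tree: B1–B2, B2–B3, B2–B4, B1–B5
The largest bag has 2 vertices, giving width 1; this decomposition certifies tw(G) ≤ 1. Since G has at least one edge (e.g. 5–4), it is not an edgeless graph, so tw(G) ≥ 1. Hence tw(G) = 1 exactly.

1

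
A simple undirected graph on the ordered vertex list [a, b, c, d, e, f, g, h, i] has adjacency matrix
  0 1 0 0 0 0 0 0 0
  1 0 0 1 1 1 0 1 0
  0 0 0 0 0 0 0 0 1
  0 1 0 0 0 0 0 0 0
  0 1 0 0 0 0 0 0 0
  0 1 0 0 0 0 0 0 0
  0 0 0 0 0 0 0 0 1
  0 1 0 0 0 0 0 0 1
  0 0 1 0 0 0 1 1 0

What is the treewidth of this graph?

1

A width-1 tree decomposition is:
Bags: B1 = {b, h}  B2 = {h, i}  B3 = {c, i}  B4 = {b, e}  B5 = {g, i}  B6 = {b, d}  B7 = {a, b}  B8 = {b, f}
Tree: B1–B2, B2–B3, B1–B4, B2–B5, B4–B6, B6–B7, B6–B8
Every bag has size at most 2, so the width is 2 − 1 = 1 and tw(G) ≤ 1. Since G has at least one edge (e.g. b–h), it is not an edgeless graph, so tw(G) ≥ 1. The upper and lower bounds meet at 1, so that is the treewidth.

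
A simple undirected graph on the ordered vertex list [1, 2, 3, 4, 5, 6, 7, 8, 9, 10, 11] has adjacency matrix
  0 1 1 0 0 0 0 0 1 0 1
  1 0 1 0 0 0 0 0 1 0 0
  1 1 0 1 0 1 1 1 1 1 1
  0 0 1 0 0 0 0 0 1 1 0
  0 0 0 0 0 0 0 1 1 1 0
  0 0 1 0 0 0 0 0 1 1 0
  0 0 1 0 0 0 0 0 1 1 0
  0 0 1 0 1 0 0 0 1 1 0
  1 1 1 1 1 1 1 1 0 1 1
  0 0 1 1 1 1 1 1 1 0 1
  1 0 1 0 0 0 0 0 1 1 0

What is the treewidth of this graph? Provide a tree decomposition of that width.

Treewidth 3.
One such decomposition:
Bags: B1 = {3, 6, 9, 10}  B2 = {3, 9, 10, 11}  B3 = {3, 7, 9, 10}  B4 = {3, 8, 9, 10}  B5 = {5, 8, 9, 10}  B6 = {1, 3, 9, 11}  B7 = {3, 4, 9, 10}  B8 = {1, 2, 3, 9}
Tree: B1–B2, B2–B3, B3–B4, B4–B5, B2–B6, B3–B7, B6–B8

Every bag has size at most 4, so the width is 4 − 1 = 3 and tw(G) ≤ 3. On the other hand G contains the 4-clique {1, 2, 3, 9}. A clique must lie in a single bag of any decomposition, so no decomposition can have width below 3. Combining the bounds, tw(G) = 3.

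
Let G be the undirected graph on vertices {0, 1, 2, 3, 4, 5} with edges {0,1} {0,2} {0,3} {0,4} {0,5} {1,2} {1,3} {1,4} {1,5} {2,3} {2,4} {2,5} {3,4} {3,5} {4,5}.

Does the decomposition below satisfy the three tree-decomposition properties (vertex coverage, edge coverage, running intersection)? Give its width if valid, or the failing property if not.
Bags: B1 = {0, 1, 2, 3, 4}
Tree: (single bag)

No — vertex 5 appears in no bag.

A tree decomposition must satisfy three properties: every vertex lies in some bag; for every edge, both endpoints lie together in some bag; and for every vertex, the bags containing it form a connected subtree. Here vertex 5 appears in no bag, so the decomposition is invalid.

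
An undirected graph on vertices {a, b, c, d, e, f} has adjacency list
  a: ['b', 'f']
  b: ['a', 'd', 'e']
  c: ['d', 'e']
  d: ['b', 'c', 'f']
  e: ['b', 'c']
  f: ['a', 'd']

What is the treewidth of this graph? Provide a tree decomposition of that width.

Treewidth 2.
One optimal decomposition is:
Bags: B1 = {b, c, e}  B2 = {b, c, d}  B3 = {a, b, d}  B4 = {a, d, f}
Tree: B1–B2, B2–B3, B3–B4

The largest bag has 3 vertices, giving width 2; this decomposition certifies tw(G) ≤ 2. The edges e–c–d–b–e form a cycle, so G is not a tree and its treewidth is at least 2. Hence tw(G) = 2 exactly.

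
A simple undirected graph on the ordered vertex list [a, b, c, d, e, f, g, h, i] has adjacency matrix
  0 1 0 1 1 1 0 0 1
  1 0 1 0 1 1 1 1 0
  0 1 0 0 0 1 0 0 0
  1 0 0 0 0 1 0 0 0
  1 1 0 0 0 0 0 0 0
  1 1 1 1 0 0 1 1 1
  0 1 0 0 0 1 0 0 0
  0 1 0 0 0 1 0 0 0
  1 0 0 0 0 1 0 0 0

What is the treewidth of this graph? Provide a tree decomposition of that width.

The largest bag has 3 vertices, giving width 2; this decomposition certifies tw(G) ≤ 2. For the lower bound, the 3 vertices {a, b, e} are pairwise adjacent, and any tree decomposition puts a clique entirely inside one bag — forcing width ≥ 2. Hence tw(G) = 2 exactly.

Treewidth 2.
Bags: B1 = {a, b, e}  B2 = {a, b, f}  B3 = {a, d, f}  B4 = {b, c, f}  B5 = {a, f, i}  B6 = {b, f, h}  B7 = {b, f, g}
Tree: B1–B2, B2–B3, B2–B4, B2–B5, B2–B6, B2–B7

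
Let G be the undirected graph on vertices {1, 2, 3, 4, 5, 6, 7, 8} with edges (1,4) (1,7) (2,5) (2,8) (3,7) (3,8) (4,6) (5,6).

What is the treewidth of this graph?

2

A width-2 tree decomposition is:
Bags: B1 = {2, 5, 8}  B2 = {3, 5, 8}  B3 = {3, 5, 7}  B4 = {1, 5, 7}  B5 = {1, 4, 5}  B6 = {4, 5, 6}
Tree: B1–B2, B2–B3, B3–B4, B4–B5, B5–B6
The largest bag has 3 vertices, giving width 2; this decomposition certifies tw(G) ≤ 2. For the lower bound, G contains the cycle 5–2–8–3–7–1–4–6–5, so G is not a forest; only forests have treewidth ≤ 1, hence tw(G) ≥ 2. Hence tw(G) = 2 exactly.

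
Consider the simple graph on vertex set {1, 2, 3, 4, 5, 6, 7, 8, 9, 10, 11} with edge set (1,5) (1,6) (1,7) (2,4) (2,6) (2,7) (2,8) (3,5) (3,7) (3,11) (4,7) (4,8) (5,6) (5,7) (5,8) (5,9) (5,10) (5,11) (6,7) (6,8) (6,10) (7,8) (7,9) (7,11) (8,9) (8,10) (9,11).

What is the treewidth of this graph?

3

A width-3 tree decomposition is:
Bags: B1 = {2, 6, 7, 8}  B2 = {2, 4, 7, 8}  B3 = {5, 6, 7, 8}  B4 = {1, 5, 6, 7}  B5 = {5, 6, 8, 10}  B6 = {5, 7, 8, 9}  B7 = {5, 7, 9, 11}  B8 = {3, 5, 7, 11}
Tree: B1–B2, B1–B3, B3–B4, B3–B5, B3–B6, B6–B7, B7–B8
Every bag has size at most 4, so the width is 4 − 1 = 3 and tw(G) ≤ 3. For the lower bound, the 4 vertices {5, 6, 8, 10} are pairwise adjacent, and any tree decomposition puts a clique entirely inside one bag — forcing width ≥ 3. Hence tw(G) = 3 exactly.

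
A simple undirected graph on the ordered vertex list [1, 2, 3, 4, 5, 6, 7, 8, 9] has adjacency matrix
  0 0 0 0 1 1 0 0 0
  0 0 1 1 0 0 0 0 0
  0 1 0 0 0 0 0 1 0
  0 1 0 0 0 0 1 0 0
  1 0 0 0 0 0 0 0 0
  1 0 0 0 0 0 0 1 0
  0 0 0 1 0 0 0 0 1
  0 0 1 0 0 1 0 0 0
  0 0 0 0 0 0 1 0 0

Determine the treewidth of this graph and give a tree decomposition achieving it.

Each bag holds 2 vertices, so the decomposition has width 1, which upper-bounds the treewidth. Any graph with an edge has treewidth ≥ 1, and G has the edge 9–7. Hence tw(G) = 1 exactly.

Treewidth 1.
One such decomposition:
Bags: B1 = {7, 9}  B2 = {4, 7}  B3 = {2, 4}  B4 = {2, 3}  B5 = {3, 8}  B6 = {6, 8}  B7 = {1, 6}  B8 = {1, 5}
Tree: B1–B2, B2–B3, B3–B4, B4–B5, B5–B6, B6–B7, B7–B8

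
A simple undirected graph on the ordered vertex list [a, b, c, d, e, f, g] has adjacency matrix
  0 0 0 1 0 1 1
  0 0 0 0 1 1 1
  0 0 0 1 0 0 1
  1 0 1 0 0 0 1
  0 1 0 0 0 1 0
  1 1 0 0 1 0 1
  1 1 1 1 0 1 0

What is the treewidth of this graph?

A width-2 tree decomposition is:
Bags: B1 = {a, d, g}  B2 = {a, f, g}  B3 = {b, f, g}  B4 = {c, d, g}  B5 = {b, e, f}
Tree: B1–B2, B2–B3, B1–B4, B3–B5
The largest bag has 3 vertices, giving width 2; this decomposition certifies tw(G) ≤ 2. Conversely, {c, d, g} is a clique of size 3, and the vertices of any clique must share a bag in every tree decomposition; so some bag has ≥ 3 vertices and tw(G) ≥ 2. Therefore the treewidth is 2.

2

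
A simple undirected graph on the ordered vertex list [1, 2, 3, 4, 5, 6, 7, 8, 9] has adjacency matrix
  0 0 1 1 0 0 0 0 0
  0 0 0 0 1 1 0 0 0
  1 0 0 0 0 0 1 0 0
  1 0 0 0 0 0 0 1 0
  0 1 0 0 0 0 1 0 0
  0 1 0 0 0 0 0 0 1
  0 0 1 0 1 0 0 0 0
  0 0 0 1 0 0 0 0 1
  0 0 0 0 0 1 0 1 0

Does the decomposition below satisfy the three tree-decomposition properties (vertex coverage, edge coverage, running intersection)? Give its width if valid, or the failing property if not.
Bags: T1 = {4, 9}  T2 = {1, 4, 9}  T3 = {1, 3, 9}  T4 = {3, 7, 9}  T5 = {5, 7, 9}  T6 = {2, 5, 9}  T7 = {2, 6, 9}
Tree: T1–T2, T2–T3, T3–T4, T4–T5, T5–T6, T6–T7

No — vertex 8 appears in no bag.

A tree decomposition must satisfy three properties: every vertex lies in some bag; for every edge, both endpoints lie together in some bag; and for every vertex, the bags containing it form a connected subtree. Here vertex 8 appears in no bag, so the decomposition is invalid.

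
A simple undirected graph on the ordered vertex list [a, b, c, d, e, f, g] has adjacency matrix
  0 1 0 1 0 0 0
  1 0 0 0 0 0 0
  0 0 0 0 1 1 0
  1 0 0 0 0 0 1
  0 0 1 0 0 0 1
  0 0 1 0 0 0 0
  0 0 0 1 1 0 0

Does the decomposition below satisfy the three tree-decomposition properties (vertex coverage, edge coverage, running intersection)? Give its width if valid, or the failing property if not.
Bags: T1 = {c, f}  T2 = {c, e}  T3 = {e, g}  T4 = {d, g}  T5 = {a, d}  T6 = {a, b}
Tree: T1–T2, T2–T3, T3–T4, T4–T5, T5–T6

Yes; width 1.

Checking the three conditions: (i) the bags cover all of {a, b, c, d, e, f, g}; (ii) for each edge, some bag contains both endpoints; (iii) the bags containing any fixed vertex form a subtree. All hold, so the decomposition is valid with width 2 − 1 = 1.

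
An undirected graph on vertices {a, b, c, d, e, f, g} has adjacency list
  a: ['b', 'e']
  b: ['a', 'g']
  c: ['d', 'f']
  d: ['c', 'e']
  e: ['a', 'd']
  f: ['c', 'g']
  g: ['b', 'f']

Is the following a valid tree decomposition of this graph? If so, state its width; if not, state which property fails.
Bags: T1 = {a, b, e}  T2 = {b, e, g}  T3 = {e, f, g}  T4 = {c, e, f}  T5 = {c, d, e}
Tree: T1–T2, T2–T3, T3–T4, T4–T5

Yes; width 2.

Checking the three conditions: (i) the bags cover all of {a, b, c, d, e, f, g}; (ii) for each edge, some bag contains both endpoints; (iii) the bags containing any fixed vertex form a subtree. All hold, so the decomposition is valid with width 3 − 1 = 2.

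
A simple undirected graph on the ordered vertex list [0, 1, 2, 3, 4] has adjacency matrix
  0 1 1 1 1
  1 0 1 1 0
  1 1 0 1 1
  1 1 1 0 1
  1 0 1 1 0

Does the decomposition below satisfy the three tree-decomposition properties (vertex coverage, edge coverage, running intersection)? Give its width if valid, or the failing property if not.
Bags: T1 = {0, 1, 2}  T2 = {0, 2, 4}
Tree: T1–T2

No — vertex 3 appears in no bag.

A tree decomposition must satisfy three properties: every vertex lies in some bag; for every edge, both endpoints lie together in some bag; and for every vertex, the bags containing it form a connected subtree. Here vertex 3 appears in no bag, so the decomposition is invalid.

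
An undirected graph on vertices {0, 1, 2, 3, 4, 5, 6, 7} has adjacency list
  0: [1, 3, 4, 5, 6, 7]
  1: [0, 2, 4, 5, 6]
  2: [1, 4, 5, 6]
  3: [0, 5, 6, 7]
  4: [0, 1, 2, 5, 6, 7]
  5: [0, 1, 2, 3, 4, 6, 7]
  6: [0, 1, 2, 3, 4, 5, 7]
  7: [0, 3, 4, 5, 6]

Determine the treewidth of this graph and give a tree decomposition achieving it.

Treewidth 4.
One such decomposition:
Bags: B1 = {0, 4, 5, 6, 7}  B2 = {0, 3, 5, 6, 7}  B3 = {0, 1, 4, 5, 6}  B4 = {1, 2, 4, 5, 6}
Tree: B1–B2, B1–B3, B3–B4

Each bag holds 5 vertices, so the decomposition has width 4, which upper-bounds the treewidth. Conversely, {0, 3, 5, 6, 7} is a clique of size 5, and the vertices of any clique must share a bag in every tree decomposition; so some bag has ≥ 5 vertices and tw(G) ≥ 4. Combining the bounds, tw(G) = 4.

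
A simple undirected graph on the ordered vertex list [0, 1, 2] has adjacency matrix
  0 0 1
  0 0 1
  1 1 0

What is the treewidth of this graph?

A width-1 tree decomposition is:
Bags: B1 = {0, 2}  B2 = {1, 2}
Tree: B1–B2
The largest bag has 2 vertices, giving width 1; this decomposition certifies tw(G) ≤ 1. Since G has at least one edge (e.g. 0–2), it is not an edgeless graph, so tw(G) ≥ 1. Therefore the treewidth is 1.

1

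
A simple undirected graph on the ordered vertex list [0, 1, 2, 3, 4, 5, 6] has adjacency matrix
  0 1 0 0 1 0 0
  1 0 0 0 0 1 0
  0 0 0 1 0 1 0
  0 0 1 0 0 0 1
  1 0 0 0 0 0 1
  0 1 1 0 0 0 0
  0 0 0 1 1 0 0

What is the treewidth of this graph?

2

A width-2 tree decomposition is:
Bags: B1 = {1, 2, 5}  B2 = {1, 2, 3}  B3 = {1, 3, 6}  B4 = {1, 4, 6}  B5 = {0, 1, 4}
Tree: B1–B2, B2–B3, B3–B4, B4–B5
Each bag holds 3 vertices, so the decomposition has width 2, which upper-bounds the treewidth. For the lower bound, G contains the cycle 1–5–2–3–6–4–0–1, so G is not a forest; only forests have treewidth ≤ 1, hence tw(G) ≥ 2. The upper and lower bounds meet at 2, so that is the treewidth.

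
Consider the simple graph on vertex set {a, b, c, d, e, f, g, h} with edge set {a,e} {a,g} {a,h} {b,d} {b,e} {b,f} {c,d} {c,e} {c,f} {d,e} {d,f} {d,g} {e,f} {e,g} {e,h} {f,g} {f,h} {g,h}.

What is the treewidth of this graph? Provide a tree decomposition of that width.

Treewidth 3.
Bags: B1 = {d, e, f, g}  B2 = {e, f, g, h}  B3 = {c, d, e, f}  B4 = {a, e, g, h}  B5 = {b, d, e, f}
Tree: B1–B2, B1–B3, B2–B4, B1–B5

The largest bag has 4 vertices, giving width 3; this decomposition certifies tw(G) ≤ 3. For the lower bound, the 4 vertices {a, e, g, h} are pairwise adjacent, and any tree decomposition puts a clique entirely inside one bag — forcing width ≥ 3. Therefore the treewidth is 3.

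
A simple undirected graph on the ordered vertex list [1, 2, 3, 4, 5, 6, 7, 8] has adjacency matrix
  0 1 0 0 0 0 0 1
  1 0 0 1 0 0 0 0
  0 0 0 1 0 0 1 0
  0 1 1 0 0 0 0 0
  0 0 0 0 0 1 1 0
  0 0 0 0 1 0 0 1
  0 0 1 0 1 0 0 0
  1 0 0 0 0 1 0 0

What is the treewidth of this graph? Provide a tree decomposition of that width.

Treewidth 2.
One such decomposition:
Bags: B1 = {1, 2, 4}  B2 = {1, 3, 4}  B3 = {1, 3, 7}  B4 = {1, 5, 7}  B5 = {1, 5, 6}  B6 = {1, 6, 8}
Tree: B1–B2, B2–B3, B3–B4, B4–B5, B5–B6

The largest bag has 3 vertices, giving width 2; this decomposition certifies tw(G) ≤ 2. Since 1–2–4–3–7–5–6–8–1 is a cycle in G, G is not acyclic. Forests are exactly the graphs of treewidth ≤ 1, so tw(G) ≥ 2. Combining the bounds, tw(G) = 2.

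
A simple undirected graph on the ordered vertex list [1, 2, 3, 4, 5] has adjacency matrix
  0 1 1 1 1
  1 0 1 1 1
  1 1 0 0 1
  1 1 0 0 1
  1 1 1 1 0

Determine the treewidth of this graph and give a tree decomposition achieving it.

Each bag holds 4 vertices, so the decomposition has width 3, which upper-bounds the treewidth. On the other hand G contains the 4-clique {1, 2, 3, 5}. A clique must lie in a single bag of any decomposition, so no decomposition can have width below 3. Therefore the treewidth is 3.

Treewidth 3.
One optimal decomposition is:
Bags: B1 = {1, 2, 3, 5}  B2 = {1, 2, 4, 5}
Tree: B1–B2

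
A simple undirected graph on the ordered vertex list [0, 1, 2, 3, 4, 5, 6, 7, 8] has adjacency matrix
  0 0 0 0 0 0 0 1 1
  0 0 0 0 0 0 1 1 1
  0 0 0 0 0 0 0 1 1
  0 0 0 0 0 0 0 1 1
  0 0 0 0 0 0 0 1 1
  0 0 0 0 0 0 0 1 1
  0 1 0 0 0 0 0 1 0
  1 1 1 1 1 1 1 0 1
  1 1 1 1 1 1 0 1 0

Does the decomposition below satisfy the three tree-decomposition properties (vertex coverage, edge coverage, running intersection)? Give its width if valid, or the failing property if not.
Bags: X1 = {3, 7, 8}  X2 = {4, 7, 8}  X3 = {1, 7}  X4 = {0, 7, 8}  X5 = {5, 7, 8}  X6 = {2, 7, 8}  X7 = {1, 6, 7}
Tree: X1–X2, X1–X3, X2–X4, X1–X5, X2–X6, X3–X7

No — edge (8,1) lies in no bag.

A tree decomposition must satisfy three properties: every vertex lies in some bag; for every edge, both endpoints lie together in some bag; and for every vertex, the bags containing it form a connected subtree. Here edge (8,1) lies in no bag, so the decomposition is invalid.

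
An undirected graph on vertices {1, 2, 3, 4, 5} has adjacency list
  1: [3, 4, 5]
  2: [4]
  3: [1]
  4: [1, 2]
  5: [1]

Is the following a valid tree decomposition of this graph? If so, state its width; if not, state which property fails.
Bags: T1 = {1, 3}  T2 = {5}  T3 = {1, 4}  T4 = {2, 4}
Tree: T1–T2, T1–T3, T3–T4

A tree decomposition must satisfy three properties: every vertex lies in some bag; for every edge, both endpoints lie together in some bag; and for every vertex, the bags containing it form a connected subtree. Here edge (1,5) lies in no bag, so the decomposition is invalid.

No — edge (1,5) lies in no bag.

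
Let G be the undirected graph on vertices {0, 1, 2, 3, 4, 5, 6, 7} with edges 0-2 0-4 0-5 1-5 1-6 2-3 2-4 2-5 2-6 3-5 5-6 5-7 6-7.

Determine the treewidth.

A width-2 tree decomposition is:
Bags: B1 = {2, 5, 6}  B2 = {0, 2, 5}  B3 = {2, 3, 5}  B4 = {1, 5, 6}  B5 = {0, 2, 4}  B6 = {5, 6, 7}
Tree: B1–B2, B2–B3, B1–B4, B2–B5, B1–B6
Each bag holds 3 vertices, so the decomposition has width 2, which upper-bounds the treewidth. On the other hand G contains the 3-clique {0, 2, 4}. A clique must lie in a single bag of any decomposition, so no decomposition can have width below 2. The upper and lower bounds meet at 2, so that is the treewidth.

2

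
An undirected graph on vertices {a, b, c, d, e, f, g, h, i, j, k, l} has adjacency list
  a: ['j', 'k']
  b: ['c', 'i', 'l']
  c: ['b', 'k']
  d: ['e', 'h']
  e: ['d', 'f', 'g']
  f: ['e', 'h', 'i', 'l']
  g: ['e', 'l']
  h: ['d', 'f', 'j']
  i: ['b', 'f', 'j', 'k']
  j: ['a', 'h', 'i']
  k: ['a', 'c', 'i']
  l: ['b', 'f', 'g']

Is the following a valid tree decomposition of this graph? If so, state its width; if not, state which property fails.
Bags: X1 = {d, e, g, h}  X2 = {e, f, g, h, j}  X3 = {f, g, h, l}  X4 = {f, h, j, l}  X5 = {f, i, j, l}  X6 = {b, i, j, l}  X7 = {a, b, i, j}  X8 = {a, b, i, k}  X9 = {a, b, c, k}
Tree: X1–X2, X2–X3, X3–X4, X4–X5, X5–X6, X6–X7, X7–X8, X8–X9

A tree decomposition must satisfy three properties: every vertex lies in some bag; for every edge, both endpoints lie together in some bag; and for every vertex, the bags containing it form a connected subtree. Here bags containing vertex j are not connected in the tree, so the decomposition is invalid.

No — bags containing vertex j are not connected in the tree.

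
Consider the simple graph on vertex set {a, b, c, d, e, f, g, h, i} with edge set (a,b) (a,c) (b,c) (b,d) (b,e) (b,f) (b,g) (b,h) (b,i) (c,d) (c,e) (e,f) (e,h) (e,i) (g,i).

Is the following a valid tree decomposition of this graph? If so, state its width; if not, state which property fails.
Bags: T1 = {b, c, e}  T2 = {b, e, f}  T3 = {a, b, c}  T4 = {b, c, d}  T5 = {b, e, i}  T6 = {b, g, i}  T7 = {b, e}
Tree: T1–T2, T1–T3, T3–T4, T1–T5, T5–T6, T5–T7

A tree decomposition must satisfy three properties: every vertex lies in some bag; for every edge, both endpoints lie together in some bag; and for every vertex, the bags containing it form a connected subtree. Here vertex h appears in no bag, so the decomposition is invalid.

No — vertex h appears in no bag.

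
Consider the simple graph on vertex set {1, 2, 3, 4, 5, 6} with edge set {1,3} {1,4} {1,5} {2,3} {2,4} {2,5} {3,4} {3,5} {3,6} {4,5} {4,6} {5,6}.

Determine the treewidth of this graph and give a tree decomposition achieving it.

Treewidth 3.
Bags: B1 = {2, 3, 4, 5}  B2 = {1, 3, 4, 5}  B3 = {3, 4, 5, 6}
Tree: B1–B2, B1–B3

Every bag has size at most 4, so the width is 4 − 1 = 3 and tw(G) ≤ 3. For the lower bound, the 4 vertices {1, 3, 4, 5} are pairwise adjacent, and any tree decomposition puts a clique entirely inside one bag — forcing width ≥ 3. The upper and lower bounds meet at 3, so that is the treewidth.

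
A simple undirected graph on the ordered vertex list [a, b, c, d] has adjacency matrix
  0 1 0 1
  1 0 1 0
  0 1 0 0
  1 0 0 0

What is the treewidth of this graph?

A width-1 tree decomposition is:
Bags: B1 = {a, b}  B2 = {a, d}  B3 = {b, c}
Tree: B1–B2, B1–B3
The largest bag has 2 vertices, giving width 1; this decomposition certifies tw(G) ≤ 1. Since G has at least one edge (e.g. a–b), it is not an edgeless graph, so tw(G) ≥ 1. The upper and lower bounds meet at 1, so that is the treewidth.

1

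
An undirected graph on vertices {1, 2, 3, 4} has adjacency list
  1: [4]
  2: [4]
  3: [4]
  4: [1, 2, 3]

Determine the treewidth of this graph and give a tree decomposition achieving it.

Treewidth 1.
One such decomposition:
Bags: B1 = {3, 4}  B2 = {1, 4}  B3 = {2, 4}
Tree: B1–B2, B1–B3

Every bag has size at most 2, so the width is 2 − 1 = 1 and tw(G) ≤ 1. Any graph with an edge has treewidth ≥ 1, and G has the edge 3–4. Therefore the treewidth is 1.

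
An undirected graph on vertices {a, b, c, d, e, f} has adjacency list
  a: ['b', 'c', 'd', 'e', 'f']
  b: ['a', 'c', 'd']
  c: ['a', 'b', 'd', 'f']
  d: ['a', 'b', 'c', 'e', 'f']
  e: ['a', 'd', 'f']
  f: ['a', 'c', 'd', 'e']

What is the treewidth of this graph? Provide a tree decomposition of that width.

The largest bag has 4 vertices, giving width 3; this decomposition certifies tw(G) ≤ 3. For the lower bound, the 4 vertices {a, d, e, f} are pairwise adjacent, and any tree decomposition puts a clique entirely inside one bag — forcing width ≥ 3. Combining the bounds, tw(G) = 3.

Treewidth 3.
One such decomposition:
Bags: B1 = {a, c, d, f}  B2 = {a, b, c, d}  B3 = {a, d, e, f}
Tree: B1–B2, B1–B3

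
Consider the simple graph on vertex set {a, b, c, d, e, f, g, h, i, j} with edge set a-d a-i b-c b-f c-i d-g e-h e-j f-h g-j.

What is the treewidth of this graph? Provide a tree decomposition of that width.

Treewidth 2.
Bags: B1 = {a, c, i}  B2 = {a, c, d}  B3 = {c, d, g}  B4 = {c, g, j}  B5 = {c, e, j}  B6 = {c, e, h}  B7 = {c, f, h}  B8 = {b, c, f}
Tree: B1–B2, B2–B3, B3–B4, B4–B5, B5–B6, B6–B7, B7–B8

Each bag holds 3 vertices, so the decomposition has width 2, which upper-bounds the treewidth. Since c–i–a–d–g–j–e–h–f–b–c is a cycle in G, G is not acyclic. Forests are exactly the graphs of treewidth ≤ 1, so tw(G) ≥ 2. Combining the bounds, tw(G) = 2.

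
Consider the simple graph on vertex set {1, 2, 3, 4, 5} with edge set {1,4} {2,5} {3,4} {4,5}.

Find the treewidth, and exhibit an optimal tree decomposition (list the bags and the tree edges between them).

Treewidth 1.
One such decomposition:
Bags: B1 = {3, 4}  B2 = {1, 4}  B3 = {4, 5}  B4 = {2, 5}
Tree: B1–B2, B1–B3, B3–B4

Each bag holds 2 vertices, so the decomposition has width 1, which upper-bounds the treewidth. G has an edge, so its treewidth is at least 1. Therefore the treewidth is 1.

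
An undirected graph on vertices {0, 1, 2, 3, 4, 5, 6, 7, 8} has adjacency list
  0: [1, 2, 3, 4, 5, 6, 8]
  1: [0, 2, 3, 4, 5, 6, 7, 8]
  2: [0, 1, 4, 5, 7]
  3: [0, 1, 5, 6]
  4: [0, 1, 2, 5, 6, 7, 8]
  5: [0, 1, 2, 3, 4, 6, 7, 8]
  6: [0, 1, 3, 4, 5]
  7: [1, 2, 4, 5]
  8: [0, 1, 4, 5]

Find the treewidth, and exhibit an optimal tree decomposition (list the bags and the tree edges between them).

Every bag has size at most 5, so the width is 5 − 1 = 4 and tw(G) ≤ 4. On the other hand G contains the 5-clique {0, 1, 3, 5, 6}. A clique must lie in a single bag of any decomposition, so no decomposition can have width below 4. Therefore the treewidth is 4.

Treewidth 4.
One such decomposition:
Bags: B1 = {0, 1, 4, 5, 8}  B2 = {0, 1, 2, 4, 5}  B3 = {0, 1, 4, 5, 6}  B4 = {0, 1, 3, 5, 6}  B5 = {1, 2, 4, 5, 7}
Tree: B1–B2, B2–B3, B3–B4, B2–B5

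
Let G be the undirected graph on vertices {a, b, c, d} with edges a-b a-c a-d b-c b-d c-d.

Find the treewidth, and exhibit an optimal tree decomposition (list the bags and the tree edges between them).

Treewidth 3.
One optimal decomposition is:
Bags: B1 = {a, b, c, d}
Tree: (single bag)

With just one bag of size 4, the width is 4 − 1 = 3, so tw(G) ≤ 3. Conversely, {a, b, c, d} is a clique of size 4, and the vertices of any clique must share a bag in every tree decomposition; so some bag has ≥ 4 vertices and tw(G) ≥ 3. The upper and lower bounds meet at 3, so that is the treewidth.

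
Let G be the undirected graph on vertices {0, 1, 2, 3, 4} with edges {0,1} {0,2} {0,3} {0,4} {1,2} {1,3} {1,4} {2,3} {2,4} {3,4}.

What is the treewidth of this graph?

A width-4 tree decomposition is:
Bags: B1 = {0, 1, 2, 3, 4}
Tree: (single bag)
With just one bag of size 5, the width is 5 − 1 = 4, so tw(G) ≤ 4. For the lower bound, the 5 vertices {0, 1, 2, 3, 4} are pairwise adjacent, and any tree decomposition puts a clique entirely inside one bag — forcing width ≥ 4. Hence tw(G) = 4 exactly.

4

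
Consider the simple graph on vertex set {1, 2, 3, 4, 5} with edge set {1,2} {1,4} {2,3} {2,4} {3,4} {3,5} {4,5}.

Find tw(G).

A width-2 tree decomposition is:
Bags: B1 = {2, 3, 4}  B2 = {3, 4, 5}  B3 = {1, 2, 4}
Tree: B1–B2, B1–B3
The largest bag has 3 vertices, giving width 2; this decomposition certifies tw(G) ≤ 2. On the other hand G contains the 3-clique {1, 2, 4}. A clique must lie in a single bag of any decomposition, so no decomposition can have width below 2. Therefore the treewidth is 2.

2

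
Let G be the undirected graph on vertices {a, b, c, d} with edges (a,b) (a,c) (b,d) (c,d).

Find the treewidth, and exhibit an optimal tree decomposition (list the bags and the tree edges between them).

The largest bag has 3 vertices, giving width 2; this decomposition certifies tw(G) ≤ 2. Since b–a–c–d–b is a cycle in G, G is not acyclic. Forests are exactly the graphs of treewidth ≤ 1, so tw(G) ≥ 2. Combining the bounds, tw(G) = 2.

Treewidth 2.
Bags: B1 = {a, b, c}  B2 = {b, c, d}
Tree: B1–B2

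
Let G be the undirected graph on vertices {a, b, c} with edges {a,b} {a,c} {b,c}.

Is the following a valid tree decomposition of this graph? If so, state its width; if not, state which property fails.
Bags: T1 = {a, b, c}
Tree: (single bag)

Yes; width 2.

Vertex coverage: the bags together contain {a, b, c}, the full vertex set. Edge coverage: each edge of G has both endpoints in at least one bag. Running intersection: for every vertex, the bags containing it form a connected subtree. All three properties hold, so this is a valid tree decomposition of width max|bag| − 1 = 2, and hence tw(G) ≤ 2.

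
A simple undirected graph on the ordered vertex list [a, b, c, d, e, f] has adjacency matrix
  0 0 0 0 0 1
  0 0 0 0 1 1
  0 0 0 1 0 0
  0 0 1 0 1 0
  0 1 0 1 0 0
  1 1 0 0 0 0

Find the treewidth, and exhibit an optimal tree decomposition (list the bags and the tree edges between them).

Treewidth 1.
Bags: B1 = {c, d}  B2 = {d, e}  B3 = {b, e}  B4 = {b, f}  B5 = {a, f}
Tree: B1–B2, B2–B3, B3–B4, B4–B5

Each bag holds 2 vertices, so the decomposition has width 1, which upper-bounds the treewidth. Any graph with an edge has treewidth ≥ 1, and G has the edge c–d. Hence tw(G) = 1 exactly.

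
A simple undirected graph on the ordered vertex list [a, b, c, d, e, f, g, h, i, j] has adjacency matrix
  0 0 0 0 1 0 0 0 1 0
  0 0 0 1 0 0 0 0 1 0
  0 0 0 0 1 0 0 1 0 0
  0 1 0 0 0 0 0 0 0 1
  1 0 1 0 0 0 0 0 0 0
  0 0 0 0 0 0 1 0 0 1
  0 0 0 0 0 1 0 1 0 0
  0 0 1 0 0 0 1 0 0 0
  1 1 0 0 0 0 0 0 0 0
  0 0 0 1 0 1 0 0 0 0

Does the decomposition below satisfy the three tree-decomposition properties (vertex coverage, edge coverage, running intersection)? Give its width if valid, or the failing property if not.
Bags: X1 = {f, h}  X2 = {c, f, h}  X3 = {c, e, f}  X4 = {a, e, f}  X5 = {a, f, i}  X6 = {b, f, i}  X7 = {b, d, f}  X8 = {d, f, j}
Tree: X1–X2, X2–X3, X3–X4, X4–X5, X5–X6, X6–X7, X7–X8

No — vertex g appears in no bag.

A tree decomposition must satisfy three properties: every vertex lies in some bag; for every edge, both endpoints lie together in some bag; and for every vertex, the bags containing it form a connected subtree. Here vertex g appears in no bag, so the decomposition is invalid.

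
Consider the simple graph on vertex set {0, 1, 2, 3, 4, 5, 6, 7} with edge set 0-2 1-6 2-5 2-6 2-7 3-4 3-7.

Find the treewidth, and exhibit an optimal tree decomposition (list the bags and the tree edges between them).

Each bag holds 2 vertices, so the decomposition has width 1, which upper-bounds the treewidth. Since G has at least one edge (e.g. 7–2), it is not an edgeless graph, so tw(G) ≥ 1. The upper and lower bounds meet at 1, so that is the treewidth.

Treewidth 1.
One optimal decomposition is:
Bags: B1 = {2, 7}  B2 = {2, 6}  B3 = {2, 5}  B4 = {1, 6}  B5 = {3, 7}  B6 = {0, 2}  B7 = {3, 4}
Tree: B1–B2, B1–B3, B2–B4, B1–B5, B1–B6, B5–B7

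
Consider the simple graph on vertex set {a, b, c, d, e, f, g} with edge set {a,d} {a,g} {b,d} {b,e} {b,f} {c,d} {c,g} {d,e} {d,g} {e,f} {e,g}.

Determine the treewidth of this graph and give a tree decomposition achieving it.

Treewidth 2.
One optimal decomposition is:
Bags: B1 = {d, e, g}  B2 = {b, d, e}  B3 = {b, e, f}  B4 = {c, d, g}  B5 = {a, d, g}
Tree: B1–B2, B2–B3, B1–B4, B4–B5

Each bag holds 3 vertices, so the decomposition has width 2, which upper-bounds the treewidth. On the other hand G contains the 3-clique {d, e, g}. A clique must lie in a single bag of any decomposition, so no decomposition can have width below 2. The upper and lower bounds meet at 2, so that is the treewidth.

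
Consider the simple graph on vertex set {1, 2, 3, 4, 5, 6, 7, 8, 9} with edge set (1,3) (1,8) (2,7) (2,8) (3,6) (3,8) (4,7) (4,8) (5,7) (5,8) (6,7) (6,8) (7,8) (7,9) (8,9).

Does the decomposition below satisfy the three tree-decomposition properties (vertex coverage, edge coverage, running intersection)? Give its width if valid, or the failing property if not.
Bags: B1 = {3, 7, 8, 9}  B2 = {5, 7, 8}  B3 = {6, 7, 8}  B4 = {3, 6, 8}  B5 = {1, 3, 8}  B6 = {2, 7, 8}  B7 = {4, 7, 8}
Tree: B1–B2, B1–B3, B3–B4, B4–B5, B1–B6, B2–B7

No — bags containing vertex 3 are not connected in the tree.

A tree decomposition must satisfy three properties: every vertex lies in some bag; for every edge, both endpoints lie together in some bag; and for every vertex, the bags containing it form a connected subtree. Here bags containing vertex 3 are not connected in the tree, so the decomposition is invalid.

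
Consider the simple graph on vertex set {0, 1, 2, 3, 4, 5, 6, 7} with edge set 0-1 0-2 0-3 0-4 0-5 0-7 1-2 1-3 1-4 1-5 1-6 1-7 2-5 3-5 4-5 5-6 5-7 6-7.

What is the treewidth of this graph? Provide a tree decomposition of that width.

The largest bag has 4 vertices, giving width 3; this decomposition certifies tw(G) ≤ 3. On the other hand G contains the 4-clique {0, 1, 2, 5}. A clique must lie in a single bag of any decomposition, so no decomposition can have width below 3. The upper and lower bounds meet at 3, so that is the treewidth.

Treewidth 3.
One optimal decomposition is:
Bags: B1 = {0, 1, 5, 7}  B2 = {0, 1, 4, 5}  B3 = {1, 5, 6, 7}  B4 = {0, 1, 3, 5}  B5 = {0, 1, 2, 5}
Tree: B1–B2, B1–B3, B2–B4, B2–B5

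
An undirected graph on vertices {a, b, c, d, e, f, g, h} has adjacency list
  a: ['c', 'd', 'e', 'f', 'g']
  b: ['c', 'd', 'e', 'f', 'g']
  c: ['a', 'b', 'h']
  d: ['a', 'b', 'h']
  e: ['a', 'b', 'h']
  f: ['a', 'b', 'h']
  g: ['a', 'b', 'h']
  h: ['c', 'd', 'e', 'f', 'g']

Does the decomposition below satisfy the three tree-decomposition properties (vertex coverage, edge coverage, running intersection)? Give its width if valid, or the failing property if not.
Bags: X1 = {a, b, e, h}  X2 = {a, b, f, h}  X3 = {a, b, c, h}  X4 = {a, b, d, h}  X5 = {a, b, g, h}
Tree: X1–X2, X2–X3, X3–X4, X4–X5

Vertex coverage: the bags together contain {a, b, c, d, e, f, g, h}, the full vertex set. Edge coverage: each edge of G has both endpoints in at least one bag. Running intersection: for every vertex, the bags containing it form a connected subtree. All three properties hold, so this is a valid tree decomposition of width max|bag| − 1 = 3, and hence tw(G) ≤ 3.

Yes; width 3.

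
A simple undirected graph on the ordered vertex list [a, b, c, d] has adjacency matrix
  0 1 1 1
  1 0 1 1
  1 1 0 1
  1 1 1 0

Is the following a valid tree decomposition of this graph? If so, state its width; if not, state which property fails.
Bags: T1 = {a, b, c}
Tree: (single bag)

A tree decomposition must satisfy three properties: every vertex lies in some bag; for every edge, both endpoints lie together in some bag; and for every vertex, the bags containing it form a connected subtree. Here vertex d appears in no bag, so the decomposition is invalid.

No — vertex d appears in no bag.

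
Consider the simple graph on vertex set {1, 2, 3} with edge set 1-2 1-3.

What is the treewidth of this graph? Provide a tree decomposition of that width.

Each bag holds 2 vertices, so the decomposition has width 1, which upper-bounds the treewidth. Any graph with an edge has treewidth ≥ 1, and G has the edge 2–1. Hence tw(G) = 1 exactly.

Treewidth 1.
One optimal decomposition is:
Bags: B1 = {1, 2}  B2 = {1, 3}
Tree: B1–B2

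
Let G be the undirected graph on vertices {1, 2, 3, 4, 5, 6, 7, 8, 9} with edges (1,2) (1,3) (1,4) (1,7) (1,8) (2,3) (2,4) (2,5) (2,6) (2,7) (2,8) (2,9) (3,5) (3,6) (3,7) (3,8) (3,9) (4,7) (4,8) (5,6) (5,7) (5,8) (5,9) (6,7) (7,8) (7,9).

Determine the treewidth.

A width-4 tree decomposition is:
Bags: B1 = {1, 2, 3, 7, 8}  B2 = {2, 3, 5, 7, 8}  B3 = {2, 3, 5, 6, 7}  B4 = {2, 3, 5, 7, 9}  B5 = {1, 2, 4, 7, 8}
Tree: B1–B2, B2–B3, B2–B4, B1–B5
Each bag holds 5 vertices, so the decomposition has width 4, which upper-bounds the treewidth. On the other hand G contains the 5-clique {1, 2, 3, 7, 8}. A clique must lie in a single bag of any decomposition, so no decomposition can have width below 4. The upper and lower bounds meet at 4, so that is the treewidth.

4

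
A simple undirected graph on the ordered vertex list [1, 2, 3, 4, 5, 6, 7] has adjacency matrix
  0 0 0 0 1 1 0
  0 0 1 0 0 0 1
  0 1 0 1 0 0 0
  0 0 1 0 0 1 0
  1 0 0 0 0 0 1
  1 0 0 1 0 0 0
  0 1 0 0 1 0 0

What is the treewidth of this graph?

A width-2 tree decomposition is:
Bags: B1 = {3, 4, 6}  B2 = {2, 3, 6}  B3 = {2, 6, 7}  B4 = {5, 6, 7}  B5 = {1, 5, 6}
Tree: B1–B2, B2–B3, B3–B4, B4–B5
Each bag holds 3 vertices, so the decomposition has width 2, which upper-bounds the treewidth. Since 6–4–3–2–7–5–1–6 is a cycle in G, G is not acyclic. Forests are exactly the graphs of treewidth ≤ 1, so tw(G) ≥ 2. Hence tw(G) = 2 exactly.

2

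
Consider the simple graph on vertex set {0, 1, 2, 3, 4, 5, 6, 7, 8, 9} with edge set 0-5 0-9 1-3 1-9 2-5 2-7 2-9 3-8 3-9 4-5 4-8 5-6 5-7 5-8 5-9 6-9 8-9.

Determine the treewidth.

A width-2 tree decomposition is:
Bags: B1 = {5, 6, 9}  B2 = {0, 5, 9}  B3 = {2, 5, 9}  B4 = {5, 8, 9}  B5 = {4, 5, 8}  B6 = {3, 8, 9}  B7 = {1, 3, 9}  B8 = {2, 5, 7}
Tree: B1–B2, B1–B3, B3–B4, B4–B5, B4–B6, B6–B7, B3–B8
Each bag holds 3 vertices, so the decomposition has width 2, which upper-bounds the treewidth. Conversely, {1, 3, 9} is a clique of size 3, and the vertices of any clique must share a bag in every tree decomposition; so some bag has ≥ 3 vertices and tw(G) ≥ 2. Therefore the treewidth is 2.

2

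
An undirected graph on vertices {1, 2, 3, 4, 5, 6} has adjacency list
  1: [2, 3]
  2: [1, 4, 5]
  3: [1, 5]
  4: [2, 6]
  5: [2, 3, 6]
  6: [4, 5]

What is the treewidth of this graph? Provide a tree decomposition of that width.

The largest bag has 3 vertices, giving width 2; this decomposition certifies tw(G) ≤ 2. Since 6–4–2–5–6 is a cycle in G, G is not acyclic. Forests are exactly the graphs of treewidth ≤ 1, so tw(G) ≥ 2. Combining the bounds, tw(G) = 2.

Treewidth 2.
One such decomposition:
Bags: B1 = {4, 5, 6}  B2 = {2, 4, 5}  B3 = {2, 3, 5}  B4 = {1, 2, 3}
Tree: B1–B2, B2–B3, B3–B4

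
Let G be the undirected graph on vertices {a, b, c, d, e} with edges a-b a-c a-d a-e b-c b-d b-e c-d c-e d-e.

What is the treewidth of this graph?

A width-4 tree decomposition is:
Bags: B1 = {a, b, c, d, e}
Tree: (single bag)
With just one bag of size 5, the width is 5 − 1 = 4, so tw(G) ≤ 4. Conversely, {a, b, c, d, e} is a clique of size 5, and the vertices of any clique must share a bag in every tree decomposition; so some bag has ≥ 5 vertices and tw(G) ≥ 4. Combining the bounds, tw(G) = 4.

4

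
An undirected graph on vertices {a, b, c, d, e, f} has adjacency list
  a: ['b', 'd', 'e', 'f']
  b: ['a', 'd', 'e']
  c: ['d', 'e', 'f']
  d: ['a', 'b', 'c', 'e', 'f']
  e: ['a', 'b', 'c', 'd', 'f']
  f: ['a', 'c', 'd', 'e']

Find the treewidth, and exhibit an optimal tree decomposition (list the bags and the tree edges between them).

Each bag holds 4 vertices, so the decomposition has width 3, which upper-bounds the treewidth. For the lower bound, the 4 vertices {c, d, e, f} are pairwise adjacent, and any tree decomposition puts a clique entirely inside one bag — forcing width ≥ 3. Hence tw(G) = 3 exactly.

Treewidth 3.
One optimal decomposition is:
Bags: B1 = {c, d, e, f}  B2 = {a, d, e, f}  B3 = {a, b, d, e}
Tree: B1–B2, B2–B3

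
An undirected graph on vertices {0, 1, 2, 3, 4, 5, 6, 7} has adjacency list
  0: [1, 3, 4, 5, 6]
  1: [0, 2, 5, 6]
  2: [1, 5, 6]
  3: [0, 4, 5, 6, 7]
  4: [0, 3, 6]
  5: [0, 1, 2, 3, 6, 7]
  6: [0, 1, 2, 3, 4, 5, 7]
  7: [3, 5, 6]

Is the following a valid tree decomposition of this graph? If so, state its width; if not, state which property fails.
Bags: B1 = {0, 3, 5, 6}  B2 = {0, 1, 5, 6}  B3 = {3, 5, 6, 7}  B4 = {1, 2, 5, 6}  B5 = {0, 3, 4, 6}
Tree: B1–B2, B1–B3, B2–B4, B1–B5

Yes; width 3.

Checking the three conditions: (i) the bags cover all of {0, 1, 2, 3, 4, 5, 6, 7}; (ii) for each edge, some bag contains both endpoints; (iii) the bags containing any fixed vertex form a subtree. All hold, so the decomposition is valid with width 4 − 1 = 3.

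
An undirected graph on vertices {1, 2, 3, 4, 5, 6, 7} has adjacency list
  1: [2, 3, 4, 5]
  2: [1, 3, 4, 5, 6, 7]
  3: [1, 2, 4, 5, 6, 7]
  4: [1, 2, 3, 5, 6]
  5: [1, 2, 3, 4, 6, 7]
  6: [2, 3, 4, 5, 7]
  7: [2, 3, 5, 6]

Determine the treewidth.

A width-4 tree decomposition is:
Bags: B1 = {2, 3, 5, 6, 7}  B2 = {2, 3, 4, 5, 6}  B3 = {1, 2, 3, 4, 5}
Tree: B1–B2, B2–B3
Every bag has size at most 5, so the width is 5 − 1 = 4 and tw(G) ≤ 4. Conversely, {1, 2, 3, 4, 5} is a clique of size 5, and the vertices of any clique must share a bag in every tree decomposition; so some bag has ≥ 5 vertices and tw(G) ≥ 4. Therefore the treewidth is 4.

4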